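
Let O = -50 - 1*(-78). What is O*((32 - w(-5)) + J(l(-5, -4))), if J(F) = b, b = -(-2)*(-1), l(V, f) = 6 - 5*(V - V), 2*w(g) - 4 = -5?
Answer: 854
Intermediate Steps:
w(g) = -½ (w(g) = 2 + (½)*(-5) = 2 - 5/2 = -½)
l(V, f) = 6 (l(V, f) = 6 - 5*0 = 6 + 0 = 6)
O = 28 (O = -50 + 78 = 28)
b = -2 (b = -2*1 = -2)
J(F) = -2
O*((32 - w(-5)) + J(l(-5, -4))) = 28*((32 - 1*(-½)) - 2) = 28*((32 + ½) - 2) = 28*(65/2 - 2) = 28*(61/2) = 854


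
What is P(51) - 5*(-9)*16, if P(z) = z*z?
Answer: 3321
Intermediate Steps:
P(z) = z**2
P(51) - 5*(-9)*16 = 51**2 - 5*(-9)*16 = 2601 - (-45)*16 = 2601 - 1*(-720) = 2601 + 720 = 3321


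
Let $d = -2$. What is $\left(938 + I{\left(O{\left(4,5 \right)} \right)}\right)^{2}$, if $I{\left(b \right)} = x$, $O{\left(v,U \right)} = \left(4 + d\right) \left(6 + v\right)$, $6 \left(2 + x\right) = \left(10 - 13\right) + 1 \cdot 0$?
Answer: $\frac{3500641}{4} \approx 8.7516 \cdot 10^{5}$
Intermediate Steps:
$x = - \frac{5}{2}$ ($x = -2 + \frac{\left(10 - 13\right) + 1 \cdot 0}{6} = -2 + \frac{-3 + 0}{6} = -2 + \frac{1}{6} \left(-3\right) = -2 - \frac{1}{2} = - \frac{5}{2} \approx -2.5$)
$O{\left(v,U \right)} = 12 + 2 v$ ($O{\left(v,U \right)} = \left(4 - 2\right) \left(6 + v\right) = 2 \left(6 + v\right) = 12 + 2 v$)
$I{\left(b \right)} = - \frac{5}{2}$
$\left(938 + I{\left(O{\left(4,5 \right)} \right)}\right)^{2} = \left(938 - \frac{5}{2}\right)^{2} = \left(\frac{1871}{2}\right)^{2} = \frac{3500641}{4}$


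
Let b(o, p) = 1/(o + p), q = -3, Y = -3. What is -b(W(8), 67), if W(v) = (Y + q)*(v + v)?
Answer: 1/29 ≈ 0.034483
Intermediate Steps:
W(v) = -12*v (W(v) = (-3 - 3)*(v + v) = -12*v)
-b(W(8), 67) = -1/(-12*8 + 67) = -1/(-96 + 67) = -1/(-29) = -1*(-1/29) = 1/29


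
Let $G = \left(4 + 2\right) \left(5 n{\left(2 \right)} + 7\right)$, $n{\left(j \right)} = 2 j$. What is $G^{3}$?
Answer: $4251528$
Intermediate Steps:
$G = 162$ ($G = \left(4 + 2\right) \left(5 \cdot 2 \cdot 2 + 7\right) = 6 \left(5 \cdot 4 + 7\right) = 6 \left(20 + 7\right) = 6 \cdot 27 = 162$)
$G^{3} = 162^{3} = 4251528$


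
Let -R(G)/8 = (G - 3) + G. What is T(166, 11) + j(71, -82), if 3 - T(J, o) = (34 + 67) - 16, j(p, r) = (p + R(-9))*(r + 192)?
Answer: 26208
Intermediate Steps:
R(G) = 24 - 16*G (R(G) = -8*((G - 3) + G) = -8*((-3 + G) + G) = -8*(-3 + 2*G) = 24 - 16*G)
j(p, r) = (168 + p)*(192 + r) (j(p, r) = (p + (24 - 16*(-9)))*(r + 192) = (p + (24 + 144))*(192 + r) = (p + 168)*(192 + r) = (168 + p)*(192 + r))
T(J, o) = -82 (T(J, o) = 3 - ((34 + 67) - 16) = 3 - (101 - 16) = 3 - 1*85 = 3 - 85 = -82)
T(166, 11) + j(71, -82) = -82 + (32256 + 168*(-82) + 192*71 + 71*(-82)) = -82 + (32256 - 13776 + 13632 - 5822) = -82 + 26290 = 26208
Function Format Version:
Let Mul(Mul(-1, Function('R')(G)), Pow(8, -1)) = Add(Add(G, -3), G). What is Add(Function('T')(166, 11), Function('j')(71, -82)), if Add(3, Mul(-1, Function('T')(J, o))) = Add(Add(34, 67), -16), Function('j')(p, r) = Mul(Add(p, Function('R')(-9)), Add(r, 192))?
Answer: 26208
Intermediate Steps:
Function('R')(G) = Add(24, Mul(-16, G)) (Function('R')(G) = Mul(-8, Add(Add(G, -3), G)) = Mul(-8, Add(Add(-3, G), G)) = Mul(-8, Add(-3, Mul(2, G))) = Add(24, Mul(-16, G)))
Function('j')(p, r) = Mul(Add(168, p), Add(192, r)) (Function('j')(p, r) = Mul(Add(p, Add(24, Mul(-16, -9))), Add(r, 192)) = Mul(Add(p, Add(24, 144)), Add(192, r)) = Mul(Add(p, 168), Add(192, r)) = Mul(Add(168, p), Add(192, r)))
Function('T')(J, o) = -82 (Function('T')(J, o) = Add(3, Mul(-1, Add(Add(34, 67), -16))) = Add(3, Mul(-1, Add(101, -16))) = Add(3, Mul(-1, 85)) = Add(3, -85) = -82)
Add(Function('T')(166, 11), Function('j')(71, -82)) = Add(-82, Add(32256, Mul(168, -82), Mul(192, 71), Mul(71, -82))) = Add(-82, Add(32256, -13776, 13632, -5822)) = Add(-82, 26290) = 26208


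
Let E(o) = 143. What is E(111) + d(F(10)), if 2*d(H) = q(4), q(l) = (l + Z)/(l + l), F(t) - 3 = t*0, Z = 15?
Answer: 2307/16 ≈ 144.19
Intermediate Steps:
F(t) = 3 (F(t) = 3 + t*0 = 3 + 0 = 3)
q(l) = (15 + l)/(2*l) (q(l) = (l + 15)/(l + l) = (15 + l)/((2*l)) = (15 + l)*(1/(2*l)) = (15 + l)/(2*l))
d(H) = 19/16 (d(H) = ((½)*(15 + 4)/4)/2 = ((½)*(¼)*19)/2 = (½)*(19/8) = 19/16)
E(111) + d(F(10)) = 143 + 19/16 = 2307/16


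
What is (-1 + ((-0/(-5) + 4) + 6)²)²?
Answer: 9801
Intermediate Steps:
(-1 + ((-0/(-5) + 4) + 6)²)² = (-1 + ((-0*(-1)/5 + 4) + 6)²)² = (-1 + ((-1*0 + 4) + 6)²)² = (-1 + ((0 + 4) + 6)²)² = (-1 + (4 + 6)²)² = (-1 + 10²)² = (-1 + 100)² = 99² = 9801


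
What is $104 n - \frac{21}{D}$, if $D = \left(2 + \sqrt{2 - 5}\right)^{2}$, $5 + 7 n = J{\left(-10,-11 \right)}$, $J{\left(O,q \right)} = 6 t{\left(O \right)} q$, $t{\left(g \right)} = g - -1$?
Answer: $\frac{- 61109 i + 245024 \sqrt{3}}{7 \left(- i + 4 \sqrt{3}\right)} \approx 8750.4 + 2.9692 i$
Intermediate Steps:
$t{\left(g \right)} = 1 + g$ ($t{\left(g \right)} = g + 1 = 1 + g$)
$J{\left(O,q \right)} = q \left(6 + 6 O\right)$ ($J{\left(O,q \right)} = 6 \left(1 + O\right) q = \left(6 + 6 O\right) q = q \left(6 + 6 O\right)$)
$n = \frac{589}{7}$ ($n = - \frac{5}{7} + \frac{6 \left(-11\right) \left(1 - 10\right)}{7} = - \frac{5}{7} + \frac{6 \left(-11\right) \left(-9\right)}{7} = - \frac{5}{7} + \frac{1}{7} \cdot 594 = - \frac{5}{7} + \frac{594}{7} = \frac{589}{7} \approx 84.143$)
$D = \left(2 + i \sqrt{3}\right)^{2}$ ($D = \left(2 + \sqrt{-3}\right)^{2} = \left(2 + i \sqrt{3}\right)^{2} \approx 1.0 + 6.9282 i$)
$104 n - \frac{21}{D} = 104 \cdot \frac{589}{7} - \frac{21}{\left(2 + i \sqrt{3}\right)^{2}} = \frac{61256}{7} - \frac{21}{\left(2 + i \sqrt{3}\right)^{2}}$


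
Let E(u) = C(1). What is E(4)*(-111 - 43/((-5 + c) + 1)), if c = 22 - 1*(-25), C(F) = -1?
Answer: 112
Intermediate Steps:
E(u) = -1
c = 47 (c = 22 + 25 = 47)
E(4)*(-111 - 43/((-5 + c) + 1)) = -(-111 - 43/((-5 + 47) + 1)) = -(-111 - 43/(42 + 1)) = -(-111 - 43/43) = -(-111 - 43*1/43) = -(-111 - 1) = -1*(-112) = 112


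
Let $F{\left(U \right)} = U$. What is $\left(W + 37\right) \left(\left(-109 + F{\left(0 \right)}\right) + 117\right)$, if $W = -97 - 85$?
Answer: $-1160$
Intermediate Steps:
$W = -182$ ($W = -97 - 85 = -182$)
$\left(W + 37\right) \left(\left(-109 + F{\left(0 \right)}\right) + 117\right) = \left(-182 + 37\right) \left(\left(-109 + 0\right) + 117\right) = - 145 \left(-109 + 117\right) = \left(-145\right) 8 = -1160$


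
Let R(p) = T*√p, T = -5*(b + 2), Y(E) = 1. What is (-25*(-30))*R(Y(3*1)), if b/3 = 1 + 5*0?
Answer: -18750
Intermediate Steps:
b = 3 (b = 3*(1 + 5*0) = 3*(1 + 0) = 3*1 = 3)
T = -25 (T = -5*(3 + 2) = -5*5 = -25)
R(p) = -25*√p
(-25*(-30))*R(Y(3*1)) = (-25*(-30))*(-25*√1) = 750*(-25*1) = 750*(-25) = -18750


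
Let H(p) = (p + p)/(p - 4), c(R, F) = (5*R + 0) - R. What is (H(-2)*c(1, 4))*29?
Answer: 232/3 ≈ 77.333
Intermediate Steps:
c(R, F) = 4*R (c(R, F) = 5*R - R = 4*R)
H(p) = 2*p/(-4 + p) (H(p) = (2*p)/(-4 + p) = 2*p/(-4 + p))
(H(-2)*c(1, 4))*29 = ((2*(-2)/(-4 - 2))*(4*1))*29 = ((2*(-2)/(-6))*4)*29 = ((2*(-2)*(-⅙))*4)*29 = ((⅔)*4)*29 = (8/3)*29 = 232/3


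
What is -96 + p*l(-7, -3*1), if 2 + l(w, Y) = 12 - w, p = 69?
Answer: 1077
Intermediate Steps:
l(w, Y) = 10 - w (l(w, Y) = -2 + (12 - w) = 10 - w)
-96 + p*l(-7, -3*1) = -96 + 69*(10 - 1*(-7)) = -96 + 69*(10 + 7) = -96 + 69*17 = -96 + 1173 = 1077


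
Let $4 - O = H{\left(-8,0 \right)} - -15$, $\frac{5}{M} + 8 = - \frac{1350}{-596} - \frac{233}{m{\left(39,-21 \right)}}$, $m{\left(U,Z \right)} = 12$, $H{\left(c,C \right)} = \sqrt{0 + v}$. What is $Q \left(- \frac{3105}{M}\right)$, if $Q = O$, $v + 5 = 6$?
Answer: $- \frac{27926991}{149} \approx -1.8743 \cdot 10^{5}$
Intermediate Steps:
$v = 1$ ($v = -5 + 6 = 1$)
$H{\left(c,C \right)} = 1$ ($H{\left(c,C \right)} = \sqrt{0 + 1} = \sqrt{1} = 1$)
$M = - \frac{8940}{44971}$ ($M = \frac{5}{-8 - \left(- \frac{675}{298} + \frac{233}{12}\right)} = \frac{5}{-8 - \frac{30667}{1788}} = \frac{5}{- \frac{44971}{1788}} = 5 \left(- \frac{1788}{44971}\right) = - \frac{8940}{44971} \approx -0.19879$)
$O = -12$ ($O = 4 - \left(1 - -15\right) = 4 - \left(1 + 15\right) = 4 - 16 = -12$)
$Q = -12$
$Q \left(- \frac{3105}{M}\right) = - 12 \left(- \frac{3105}{- \frac{8940}{44971}}\right) = - 12 \left(\left(-3105\right) \left(- \frac{44971}{8940}\right)\right) = \left(-12\right) \frac{9308997}{596} = - \frac{27926991}{149}$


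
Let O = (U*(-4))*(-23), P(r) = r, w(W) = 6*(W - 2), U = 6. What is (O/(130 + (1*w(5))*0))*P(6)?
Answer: 1656/65 ≈ 25.477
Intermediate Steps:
w(W) = -12 + 6*W (w(W) = 6*(-2 + W) = -12 + 6*W)
O = 552 (O = (6*(-4))*(-23) = -24*(-23) = 552)
(O/(130 + (1*w(5))*0))*P(6) = (552/(130 + (1*(-12 + 6*5))*0))*6 = (552/(130 + (1*(-12 + 30))*0))*6 = (552/(130 + (1*18)*0))*6 = (552/(130 + 18*0))*6 = (552/(130 + 0))*6 = (552/130)*6 = (552*(1/130))*6 = (276/65)*6 = 1656/65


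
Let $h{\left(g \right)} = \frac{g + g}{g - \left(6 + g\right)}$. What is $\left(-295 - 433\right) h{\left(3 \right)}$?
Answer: $728$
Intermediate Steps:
$h{\left(g \right)} = - \frac{g}{3}$ ($h{\left(g \right)} = \frac{2 g}{-6} = 2 g \left(- \frac{1}{6}\right) = - \frac{g}{3}$)
$\left(-295 - 433\right) h{\left(3 \right)} = \left(-295 - 433\right) \left(\left(- \frac{1}{3}\right) 3\right) = \left(-728\right) \left(-1\right) = 728$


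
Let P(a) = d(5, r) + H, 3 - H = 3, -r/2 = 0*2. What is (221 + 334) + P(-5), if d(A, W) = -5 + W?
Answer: 550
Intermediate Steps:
r = 0 (r = -0*2 = -2*0 = 0)
H = 0 (H = 3 - 1*3 = 3 - 3 = 0)
P(a) = -5 (P(a) = (-5 + 0) + 0 = -5 + 0 = -5)
(221 + 334) + P(-5) = (221 + 334) - 5 = 555 - 5 = 550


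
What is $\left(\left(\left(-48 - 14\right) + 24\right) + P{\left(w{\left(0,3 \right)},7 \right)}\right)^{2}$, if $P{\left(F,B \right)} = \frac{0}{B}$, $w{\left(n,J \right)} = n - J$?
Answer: $1444$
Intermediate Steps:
$P{\left(F,B \right)} = 0$
$\left(\left(\left(-48 - 14\right) + 24\right) + P{\left(w{\left(0,3 \right)},7 \right)}\right)^{2} = \left(\left(\left(-48 - 14\right) + 24\right) + 0\right)^{2} = \left(\left(-62 + 24\right) + 0\right)^{2} = \left(-38 + 0\right)^{2} = \left(-38\right)^{2} = 1444$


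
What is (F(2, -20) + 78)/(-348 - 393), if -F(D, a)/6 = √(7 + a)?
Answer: -2/19 + 2*I*√13/247 ≈ -0.10526 + 0.029195*I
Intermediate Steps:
F(D, a) = -6*√(7 + a)
(F(2, -20) + 78)/(-348 - 393) = (-6*√(7 - 20) + 78)/(-348 - 393) = (-6*I*√13 + 78)/(-741) = (-6*I*√13 + 78)*(-1/741) = (78 - 6*I*√13)*(-1/741) = -2/19 + 2*I*√13/247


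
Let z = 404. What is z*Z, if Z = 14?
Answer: 5656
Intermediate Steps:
z*Z = 404*14 = 5656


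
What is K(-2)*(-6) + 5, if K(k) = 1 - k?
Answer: -13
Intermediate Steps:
K(-2)*(-6) + 5 = (1 - 1*(-2))*(-6) + 5 = (1 + 2)*(-6) + 5 = 3*(-6) + 5 = -18 + 5 = -13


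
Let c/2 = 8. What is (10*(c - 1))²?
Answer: 22500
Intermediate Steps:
c = 16 (c = 2*8 = 16)
(10*(c - 1))² = (10*(16 - 1))² = (10*15)² = 150² = 22500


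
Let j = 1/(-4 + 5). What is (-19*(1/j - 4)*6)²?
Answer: 116964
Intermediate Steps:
j = 1 (j = 1/1 = 1)
(-19*(1/j - 4)*6)² = (-19*(1/1 - 4)*6)² = (-19*(1 - 4)*6)² = (-(-57)*6)² = (-19*(-18))² = 342² = 116964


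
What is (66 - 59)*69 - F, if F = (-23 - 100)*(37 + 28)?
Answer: 8478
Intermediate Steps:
F = -7995 (F = -123*65 = -7995)
(66 - 59)*69 - F = (66 - 59)*69 - 1*(-7995) = 7*69 + 7995 = 483 + 7995 = 8478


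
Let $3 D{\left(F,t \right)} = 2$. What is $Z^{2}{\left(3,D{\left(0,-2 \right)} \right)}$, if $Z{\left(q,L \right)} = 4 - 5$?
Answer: $1$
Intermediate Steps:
$D{\left(F,t \right)} = \frac{2}{3}$ ($D{\left(F,t \right)} = \frac{1}{3} \cdot 2 = \frac{2}{3}$)
$Z{\left(q,L \right)} = -1$
$Z^{2}{\left(3,D{\left(0,-2 \right)} \right)} = \left(-1\right)^{2} = 1$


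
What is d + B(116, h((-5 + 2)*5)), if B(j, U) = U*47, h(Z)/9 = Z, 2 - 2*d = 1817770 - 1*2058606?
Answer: 114074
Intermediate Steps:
d = 120419 (d = 1 - (1817770 - 1*2058606)/2 = 1 - (1817770 - 2058606)/2 = 1 - 1/2*(-240836) = 1 + 120418 = 120419)
h(Z) = 9*Z
B(j, U) = 47*U
d + B(116, h((-5 + 2)*5)) = 120419 + 47*(9*((-5 + 2)*5)) = 120419 + 47*(9*(-3*5)) = 120419 + 47*(9*(-15)) = 120419 + 47*(-135) = 120419 - 6345 = 114074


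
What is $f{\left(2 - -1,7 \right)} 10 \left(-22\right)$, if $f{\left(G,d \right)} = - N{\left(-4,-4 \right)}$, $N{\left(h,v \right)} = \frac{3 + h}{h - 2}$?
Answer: $\frac{110}{3} \approx 36.667$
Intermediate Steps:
$N{\left(h,v \right)} = \frac{3 + h}{-2 + h}$
$f{\left(G,d \right)} = - \frac{1}{6}$ ($f{\left(G,d \right)} = - \frac{3 - 4}{-2 - 4} = - \frac{-1}{-6} = - \frac{\left(-1\right) \left(-1\right)}{6} = \left(-1\right) \frac{1}{6} = - \frac{1}{6}$)
$f{\left(2 - -1,7 \right)} 10 \left(-22\right) = \left(- \frac{1}{6}\right) 10 \left(-22\right) = \left(- \frac{5}{3}\right) \left(-22\right) = \frac{110}{3}$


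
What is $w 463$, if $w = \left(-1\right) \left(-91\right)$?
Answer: $42133$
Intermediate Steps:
$w = 91$
$w 463 = 91 \cdot 463 = 42133$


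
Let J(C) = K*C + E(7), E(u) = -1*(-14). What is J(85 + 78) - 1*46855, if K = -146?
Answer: -70639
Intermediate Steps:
E(u) = 14
J(C) = 14 - 146*C (J(C) = -146*C + 14 = 14 - 146*C)
J(85 + 78) - 1*46855 = (14 - 146*(85 + 78)) - 1*46855 = (14 - 146*163) - 46855 = (14 - 23798) - 46855 = -23784 - 46855 = -70639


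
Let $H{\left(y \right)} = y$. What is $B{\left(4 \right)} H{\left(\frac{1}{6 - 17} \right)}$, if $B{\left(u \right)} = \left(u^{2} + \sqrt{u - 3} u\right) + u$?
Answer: $- \frac{24}{11} \approx -2.1818$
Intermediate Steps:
$B{\left(u \right)} = u + u^{2} + u \sqrt{-3 + u}$ ($B{\left(u \right)} = \left(u^{2} + \sqrt{-3 + u} u\right) + u = \left(u^{2} + u \sqrt{-3 + u}\right) + u = u + u^{2} + u \sqrt{-3 + u}$)
$B{\left(4 \right)} H{\left(\frac{1}{6 - 17} \right)} = \frac{4 \left(1 + 4 + \sqrt{-3 + 4}\right)}{6 - 17} = \frac{4 \left(1 + 4 + \sqrt{1}\right)}{-11} = 4 \left(1 + 4 + 1\right) \left(- \frac{1}{11}\right) = 4 \cdot 6 \left(- \frac{1}{11}\right) = 24 \left(- \frac{1}{11}\right) = - \frac{24}{11}$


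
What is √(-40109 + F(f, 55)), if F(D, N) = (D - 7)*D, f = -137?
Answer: I*√20381 ≈ 142.76*I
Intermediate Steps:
F(D, N) = D*(-7 + D) (F(D, N) = (-7 + D)*D = D*(-7 + D))
√(-40109 + F(f, 55)) = √(-40109 - 137*(-7 - 137)) = √(-40109 - 137*(-144)) = √(-40109 + 19728) = √(-20381) = I*√20381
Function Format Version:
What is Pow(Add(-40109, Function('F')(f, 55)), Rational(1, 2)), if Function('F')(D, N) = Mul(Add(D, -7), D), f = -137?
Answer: Mul(I, Pow(20381, Rational(1, 2))) ≈ Mul(142.76, I)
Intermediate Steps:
Function('F')(D, N) = Mul(D, Add(-7, D)) (Function('F')(D, N) = Mul(Add(-7, D), D) = Mul(D, Add(-7, D)))
Pow(Add(-40109, Function('F')(f, 55)), Rational(1, 2)) = Pow(Add(-40109, Mul(-137, Add(-7, -137))), Rational(1, 2)) = Pow(Add(-40109, Mul(-137, -144)), Rational(1, 2)) = Pow(Add(-40109, 19728), Rational(1, 2)) = Pow(-20381, Rational(1, 2)) = Mul(I, Pow(20381, Rational(1, 2)))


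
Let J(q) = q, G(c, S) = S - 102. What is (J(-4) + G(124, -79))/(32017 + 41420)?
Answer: -185/73437 ≈ -0.0025192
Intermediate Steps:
G(c, S) = -102 + S
(J(-4) + G(124, -79))/(32017 + 41420) = (-4 + (-102 - 79))/(32017 + 41420) = (-4 - 181)/73437 = -185*1/73437 = -185/73437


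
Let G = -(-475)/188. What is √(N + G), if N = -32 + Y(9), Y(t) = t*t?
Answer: √455289/94 ≈ 7.1782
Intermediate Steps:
Y(t) = t²
N = 49 (N = -32 + 9² = -32 + 81 = 49)
G = 475/188 (G = -(-475)/188 = -5*(-95/188) = 475/188 ≈ 2.5266)
√(N + G) = √(49 + 475/188) = √(9687/188) = √455289/94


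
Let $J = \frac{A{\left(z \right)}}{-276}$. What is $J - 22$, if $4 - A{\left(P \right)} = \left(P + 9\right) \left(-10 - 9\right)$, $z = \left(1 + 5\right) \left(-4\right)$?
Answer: $- \frac{5791}{276} \approx -20.982$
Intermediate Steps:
$z = -24$ ($z = 6 \left(-4\right) = -24$)
$A{\left(P \right)} = 175 + 19 P$ ($A{\left(P \right)} = 4 - \left(P + 9\right) \left(-10 - 9\right) = 4 - \left(9 + P\right) \left(-19\right) = 4 - \left(-171 - 19 P\right) = 4 + \left(171 + 19 P\right) = 175 + 19 P$)
$J = \frac{281}{276}$ ($J = \frac{175 + 19 \left(-24\right)}{-276} = \left(175 - 456\right) \left(- \frac{1}{276}\right) = \left(-281\right) \left(- \frac{1}{276}\right) = \frac{281}{276} \approx 1.0181$)
$J - 22 = \frac{281}{276} - 22 = - \frac{5791}{276}$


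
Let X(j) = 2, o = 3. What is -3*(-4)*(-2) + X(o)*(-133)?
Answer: -290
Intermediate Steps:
-3*(-4)*(-2) + X(o)*(-133) = -3*(-4)*(-2) + 2*(-133) = 12*(-2) - 266 = -24 - 266 = -290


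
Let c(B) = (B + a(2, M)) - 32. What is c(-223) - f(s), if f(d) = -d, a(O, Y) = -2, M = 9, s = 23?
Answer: -234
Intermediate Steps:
c(B) = -34 + B (c(B) = (B - 2) - 32 = (-2 + B) - 32 = -34 + B)
c(-223) - f(s) = (-34 - 223) - (-1)*23 = -257 - 1*(-23) = -257 + 23 = -234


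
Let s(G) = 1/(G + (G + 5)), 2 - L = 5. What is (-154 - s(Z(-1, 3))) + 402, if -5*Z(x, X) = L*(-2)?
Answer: 3219/13 ≈ 247.62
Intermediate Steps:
L = -3 (L = 2 - 1*5 = 2 - 5 = -3)
Z(x, X) = -6/5 (Z(x, X) = -(-3)*(-2)/5 = -1/5*6 = -6/5)
s(G) = 1/(5 + 2*G) (s(G) = 1/(G + (5 + G)) = 1/(5 + 2*G))
(-154 - s(Z(-1, 3))) + 402 = (-154 - 1/(5 + 2*(-6/5))) + 402 = (-154 - 1/(5 - 12/5)) + 402 = (-154 - 1/13/5) + 402 = (-154 - 1*5/13) + 402 = (-154 - 5/13) + 402 = -2007/13 + 402 = 3219/13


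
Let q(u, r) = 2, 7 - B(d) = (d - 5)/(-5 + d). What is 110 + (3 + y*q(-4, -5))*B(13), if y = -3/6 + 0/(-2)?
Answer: 122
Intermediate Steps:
B(d) = 6 (B(d) = 7 - (d - 5)/(-5 + d) = 7 - (-5 + d)/(-5 + d) = 7 - 1*1 = 7 - 1 = 6)
y = -½ (y = -3*⅙ + 0*(-½) = -½ + 0 = -½ ≈ -0.50000)
110 + (3 + y*q(-4, -5))*B(13) = 110 + (3 - ½*2)*6 = 110 + (3 - 1)*6 = 110 + 2*6 = 110 + 12 = 122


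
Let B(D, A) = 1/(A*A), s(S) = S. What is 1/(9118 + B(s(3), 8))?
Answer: 64/583553 ≈ 0.00010967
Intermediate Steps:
B(D, A) = A⁻² (B(D, A) = 1/(A²) = A⁻²)
1/(9118 + B(s(3), 8)) = 1/(9118 + 8⁻²) = 1/(9118 + 1/64) = 1/(583553/64) = 64/583553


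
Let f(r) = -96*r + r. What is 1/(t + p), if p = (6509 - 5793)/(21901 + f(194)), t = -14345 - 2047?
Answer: -3471/56895916 ≈ -6.1006e-5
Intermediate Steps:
f(r) = -95*r
t = -16392
p = 716/3471 (p = (6509 - 5793)/(21901 - 95*194) = 716/(21901 - 18430) = 716/3471 ≈ 0.20628)
1/(t + p) = 1/(-16392 + 716/3471) = 1/(-56895916/3471) = -3471/56895916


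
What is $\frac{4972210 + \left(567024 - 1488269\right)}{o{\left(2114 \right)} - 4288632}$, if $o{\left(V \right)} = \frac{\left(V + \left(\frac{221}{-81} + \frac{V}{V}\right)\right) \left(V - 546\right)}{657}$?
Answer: $- \frac{215580204405}{227959853752} \approx -0.94569$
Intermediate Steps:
$o{\left(V \right)} = \frac{\left(-546 + V\right) \left(- \frac{140}{81} + V\right)}{657}$ ($o{\left(V \right)} = \left(V + \left(221 \left(- \frac{1}{81}\right) + 1\right)\right) \left(-546 + V\right) \frac{1}{657} = \left(V + \left(- \frac{221}{81} + 1\right)\right) \left(-546 + V\right) \frac{1}{657} = \left(V - \frac{140}{81}\right) \left(-546 + V\right) \frac{1}{657} = \left(- \frac{140}{81} + V\right) \left(-546 + V\right) \frac{1}{657} = \left(-546 + V\right) \left(- \frac{140}{81} + V\right) \frac{1}{657} = \frac{\left(-546 + V\right) \left(- \frac{140}{81} + V\right)}{657}$)
$\frac{4972210 + \left(567024 - 1488269\right)}{o{\left(2114 \right)} - 4288632} = \frac{4972210 + \left(567024 - 1488269\right)}{\left(\frac{25480}{17739} - \frac{93789724}{53217} + \frac{2114^{2}}{657}\right) - 4288632} = \frac{4972210 + \left(567024 - 1488269\right)}{\left(\frac{25480}{17739} - \frac{93789724}{53217} + \frac{1}{657} \cdot 4468996\right) - 4288632} = \frac{4972210 - 921245}{\left(\frac{25480}{17739} - \frac{93789724}{53217} + \frac{4468996}{657}\right) - 4288632} = \frac{4050965}{\frac{268275392}{53217} - 4288632} = \frac{4050965}{- \frac{227959853752}{53217}} = 4050965 \left(- \frac{53217}{227959853752}\right) = - \frac{215580204405}{227959853752}$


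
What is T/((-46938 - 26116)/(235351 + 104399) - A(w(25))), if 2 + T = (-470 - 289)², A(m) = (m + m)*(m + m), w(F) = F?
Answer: -13980202875/60674861 ≈ -230.41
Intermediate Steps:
A(m) = 4*m² (A(m) = (2*m)*(2*m) = 4*m²)
T = 576079 (T = -2 + (-470 - 289)² = -2 + (-759)² = -2 + 576081 = 576079)
T/((-46938 - 26116)/(235351 + 104399) - A(w(25))) = 576079/((-46938 - 26116)/(235351 + 104399) - 4*25²) = 576079/(-73054/339750 - 4*625) = 576079/(-73054*1/339750 - 1*2500) = 576079/(-36527/169875 - 2500) = 576079/(-424724027/169875) = 576079*(-169875/424724027) = -13980202875/60674861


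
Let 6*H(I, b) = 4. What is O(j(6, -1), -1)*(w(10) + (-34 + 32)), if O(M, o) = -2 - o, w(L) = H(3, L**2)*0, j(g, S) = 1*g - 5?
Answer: 2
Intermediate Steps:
H(I, b) = 2/3 (H(I, b) = (1/6)*4 = 2/3)
j(g, S) = -5 + g (j(g, S) = g - 5 = -5 + g)
w(L) = 0 (w(L) = (2/3)*0 = 0)
O(j(6, -1), -1)*(w(10) + (-34 + 32)) = (-2 - 1*(-1))*(0 + (-34 + 32)) = (-2 + 1)*(0 - 2) = -1*(-2) = 2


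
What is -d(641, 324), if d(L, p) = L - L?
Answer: 0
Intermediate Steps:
d(L, p) = 0
-d(641, 324) = -1*0 = 0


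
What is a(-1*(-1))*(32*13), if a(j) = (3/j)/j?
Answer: 1248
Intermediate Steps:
a(j) = 3/j**2
a(-1*(-1))*(32*13) = (3/(-1*(-1))**2)*(32*13) = (3/1**2)*416 = (3*1)*416 = 3*416 = 1248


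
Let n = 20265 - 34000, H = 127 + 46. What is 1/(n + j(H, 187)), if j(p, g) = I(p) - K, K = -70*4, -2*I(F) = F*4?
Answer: -1/13801 ≈ -7.2459e-5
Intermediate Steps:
H = 173
I(F) = -2*F (I(F) = -F*4/2 = -2*F)
n = -13735
K = -280
j(p, g) = 280 - 2*p (j(p, g) = -2*p - 1*(-280) = -2*p + 280 = 280 - 2*p)
1/(n + j(H, 187)) = 1/(-13735 + (280 - 2*173)) = 1/(-13735 + (280 - 346)) = 1/(-13735 - 66) = 1/(-13801) = -1/13801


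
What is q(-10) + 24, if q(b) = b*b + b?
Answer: 114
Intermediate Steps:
q(b) = b + b² (q(b) = b² + b = b + b²)
q(-10) + 24 = -10*(1 - 10) + 24 = -10*(-9) + 24 = 90 + 24 = 114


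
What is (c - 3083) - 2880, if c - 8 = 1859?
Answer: -4096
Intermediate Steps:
c = 1867 (c = 8 + 1859 = 1867)
(c - 3083) - 2880 = (1867 - 3083) - 2880 = -1216 - 2880 = -4096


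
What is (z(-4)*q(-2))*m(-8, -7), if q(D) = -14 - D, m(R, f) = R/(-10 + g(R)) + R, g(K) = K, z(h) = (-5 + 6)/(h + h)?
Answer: -34/3 ≈ -11.333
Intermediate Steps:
z(h) = 1/(2*h)
m(R, f) = R + R/(-10 + R) (m(R, f) = R/(-10 + R) + R = R + R/(-10 + R))
(z(-4)*q(-2))*m(-8, -7) = (((½)/(-4))*(-14 - 1*(-2)))*(-8*(-9 - 8)/(-10 - 8)) = (((½)*(-¼))*(-14 + 2))*(-8*(-17)/(-18)) = (-⅛*(-12))*(-8*(-1/18)*(-17)) = (3/2)*(-68/9) = -34/3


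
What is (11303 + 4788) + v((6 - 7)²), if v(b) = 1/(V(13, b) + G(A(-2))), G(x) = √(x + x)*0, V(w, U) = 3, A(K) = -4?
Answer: 48274/3 ≈ 16091.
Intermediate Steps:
G(x) = 0 (G(x) = √(2*x)*0 = (√2*√x)*0 = 0)
v(b) = ⅓ (v(b) = 1/(3 + 0) = 1/3 = ⅓)
(11303 + 4788) + v((6 - 7)²) = (11303 + 4788) + ⅓ = 16091 + ⅓ = 48274/3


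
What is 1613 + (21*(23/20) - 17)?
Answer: 32403/20 ≈ 1620.2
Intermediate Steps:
1613 + (21*(23/20) - 17) = 1613 + (483/20 - 17) = 1613 + 143/20 = 32403/20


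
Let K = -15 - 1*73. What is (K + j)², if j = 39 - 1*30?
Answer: 6241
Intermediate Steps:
K = -88 (K = -15 - 73 = -88)
j = 9 (j = 39 - 30 = 9)
(K + j)² = (-88 + 9)² = (-79)² = 6241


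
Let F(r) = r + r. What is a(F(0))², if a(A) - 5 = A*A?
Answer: 25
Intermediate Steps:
F(r) = 2*r
a(A) = 5 + A² (a(A) = 5 + A*A = 5 + A²)
a(F(0))² = (5 + (2*0)²)² = (5 + 0²)² = (5 + 0)² = 5² = 25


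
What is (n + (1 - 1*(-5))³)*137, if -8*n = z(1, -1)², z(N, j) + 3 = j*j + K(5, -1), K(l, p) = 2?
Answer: 29592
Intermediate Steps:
z(N, j) = -1 + j² (z(N, j) = -3 + (j*j + 2) = -3 + (j² + 2) = -3 + (2 + j²) = -1 + j²)
n = 0 (n = -(-1 + (-1)²)²/8 = -(-1 + 1)²/8 = -⅛*0² = -⅛*0 = 0)
(n + (1 - 1*(-5))³)*137 = (0 + (1 - 1*(-5))³)*137 = (0 + (1 + 5)³)*137 = (0 + 6³)*137 = (0 + 216)*137 = 216*137 = 29592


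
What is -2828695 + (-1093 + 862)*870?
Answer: -3029665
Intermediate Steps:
-2828695 + (-1093 + 862)*870 = -2828695 - 231*870 = -2828695 - 200970 = -3029665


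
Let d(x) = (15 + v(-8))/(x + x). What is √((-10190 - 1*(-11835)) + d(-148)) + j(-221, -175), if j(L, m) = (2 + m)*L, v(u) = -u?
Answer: 38233 + √36030378/148 ≈ 38274.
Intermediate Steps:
d(x) = 23/(2*x) (d(x) = (15 - 1*(-8))/(x + x) = (15 + 8)/((2*x)) = 23*(1/(2*x)) = 23/(2*x))
j(L, m) = L*(2 + m)
√((-10190 - 1*(-11835)) + d(-148)) + j(-221, -175) = √((-10190 - 1*(-11835)) + (23/2)/(-148)) - 221*(2 - 175) = √((-10190 + 11835) + (23/2)*(-1/148)) - 221*(-173) = √(1645 - 23/296) + 38233 = √(486897/296) + 38233 = √36030378/148 + 38233 = 38233 + √36030378/148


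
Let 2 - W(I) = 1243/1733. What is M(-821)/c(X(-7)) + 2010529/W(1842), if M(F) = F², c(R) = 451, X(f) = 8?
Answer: 1572893680550/1002573 ≈ 1.5689e+6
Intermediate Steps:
W(I) = 2223/1733 (W(I) = 2 - 1243/1733 = 2223/1733)
M(-821)/c(X(-7)) + 2010529/W(1842) = (-821)²/451 + 2010529/(2223/1733) = 674041*(1/451) + 2010529*(1733/2223) = 674041/451 + 3484246757/2223 = 1572893680550/1002573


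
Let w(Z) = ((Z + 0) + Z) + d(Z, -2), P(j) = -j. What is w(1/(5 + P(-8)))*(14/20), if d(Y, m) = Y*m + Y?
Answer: 7/130 ≈ 0.053846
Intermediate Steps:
d(Y, m) = Y + Y*m
w(Z) = Z (w(Z) = ((Z + 0) + Z) + Z*(1 - 2) = (Z + Z) + Z*(-1) = 2*Z - Z = Z)
w(1/(5 + P(-8)))*(14/20) = (14/20)/(5 - 1*(-8)) = (14*(1/20))/(5 + 8) = (7/10)/13 = (1/13)*(7/10) = 7/130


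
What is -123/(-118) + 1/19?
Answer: 2455/2242 ≈ 1.0950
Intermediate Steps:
-123/(-118) + 1/19 = -1/118*(-123) + 1/19 = 123/118 + 1/19 = 2455/2242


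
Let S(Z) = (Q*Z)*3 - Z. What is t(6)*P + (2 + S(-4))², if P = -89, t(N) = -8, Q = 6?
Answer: 5068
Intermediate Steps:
S(Z) = 17*Z (S(Z) = (6*Z)*3 - Z = 18*Z - Z = 17*Z)
t(6)*P + (2 + S(-4))² = -8*(-89) + (2 + 17*(-4))² = 712 + (2 - 68)² = 712 + (-66)² = 712 + 4356 = 5068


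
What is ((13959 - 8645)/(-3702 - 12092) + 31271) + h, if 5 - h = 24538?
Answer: 53207329/7897 ≈ 6737.7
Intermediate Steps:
h = -24533 (h = 5 - 1*24538 = 5 - 24538 = -24533)
((13959 - 8645)/(-3702 - 12092) + 31271) + h = ((13959 - 8645)/(-3702 - 12092) + 31271) - 24533 = (5314/(-15794) + 31271) - 24533 = (5314*(-1/15794) + 31271) - 24533 = (-2657/7897 + 31271) - 24533 = 246944430/7897 - 24533 = 53207329/7897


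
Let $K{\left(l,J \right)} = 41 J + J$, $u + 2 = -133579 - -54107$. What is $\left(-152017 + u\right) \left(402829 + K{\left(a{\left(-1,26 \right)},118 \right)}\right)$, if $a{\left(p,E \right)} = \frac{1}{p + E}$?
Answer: $-94398557435$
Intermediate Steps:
$u = -79474$ ($u = -2 - 79472 = -79474$)
$a{\left(p,E \right)} = \frac{1}{E + p}$
$K{\left(l,J \right)} = 42 J$
$\left(-152017 + u\right) \left(402829 + K{\left(a{\left(-1,26 \right)},118 \right)}\right) = \left(-152017 - 79474\right) \left(402829 + 42 \cdot 118\right) = - 231491 \left(402829 + 4956\right) = \left(-231491\right) 407785 = -94398557435$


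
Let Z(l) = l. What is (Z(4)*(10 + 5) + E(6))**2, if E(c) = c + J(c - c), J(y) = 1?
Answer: 4489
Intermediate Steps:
E(c) = 1 + c (E(c) = c + 1 = 1 + c)
(Z(4)*(10 + 5) + E(6))**2 = (4*(10 + 5) + (1 + 6))**2 = (4*15 + 7)**2 = (60 + 7)**2 = 67**2 = 4489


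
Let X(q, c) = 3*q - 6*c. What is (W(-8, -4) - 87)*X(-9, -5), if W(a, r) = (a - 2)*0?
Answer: -261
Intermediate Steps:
X(q, c) = -6*c + 3*q
W(a, r) = 0 (W(a, r) = (-2 + a)*0 = 0)
(W(-8, -4) - 87)*X(-9, -5) = (0 - 87)*(-6*(-5) + 3*(-9)) = -87*(30 - 27) = -87*3 = -261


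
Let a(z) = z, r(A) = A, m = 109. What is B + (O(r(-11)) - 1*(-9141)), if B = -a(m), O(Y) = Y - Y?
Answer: 9032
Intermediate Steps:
O(Y) = 0
B = -109 (B = -1*109 = -109)
B + (O(r(-11)) - 1*(-9141)) = -109 + (0 - 1*(-9141)) = -109 + (0 + 9141) = -109 + 9141 = 9032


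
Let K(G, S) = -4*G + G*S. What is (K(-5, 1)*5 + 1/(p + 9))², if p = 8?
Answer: 1628176/289 ≈ 5633.8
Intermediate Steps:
(K(-5, 1)*5 + 1/(p + 9))² = (-5*(-4 + 1)*5 + 1/(8 + 9))² = (-5*(-3)*5 + 1/17)² = (15*5 + 1/17)² = (75 + 1/17)² = (1276/17)² = 1628176/289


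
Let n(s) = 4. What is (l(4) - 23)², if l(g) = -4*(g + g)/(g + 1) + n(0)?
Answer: 16129/25 ≈ 645.16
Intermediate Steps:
l(g) = 4 - 8*g/(1 + g) (l(g) = -4*(g + g)/(g + 1) + 4 = -4*2*g/(1 + g) + 4 = -8*g/(1 + g) + 4 = 4 - 8*g/(1 + g))
(l(4) - 23)² = (4*(1 - 1*4)/(1 + 4) - 23)² = (4*(1 - 4)/5 - 23)² = (4*(⅕)*(-3) - 23)² = (-12/5 - 23)² = (-127/5)² = 16129/25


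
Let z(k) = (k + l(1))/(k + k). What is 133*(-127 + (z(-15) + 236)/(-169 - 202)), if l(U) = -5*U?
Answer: -2699159/159 ≈ -16976.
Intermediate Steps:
z(k) = (-5 + k)/(2*k) (z(k) = (k - 5*1)/(k + k) = (k - 5)/((2*k)) = (-5 + k)*(1/(2*k)) = (-5 + k)/(2*k))
133*(-127 + (z(-15) + 236)/(-169 - 202)) = 133*(-127 + ((½)*(-5 - 15)/(-15) + 236)/(-169 - 202)) = 133*(-127 + ((½)*(-1/15)*(-20) + 236)/(-371)) = 133*(-127 + (⅔ + 236)*(-1/371)) = 133*(-127 + (710/3)*(-1/371)) = 133*(-127 - 710/1113) = 133*(-142061/1113) = -2699159/159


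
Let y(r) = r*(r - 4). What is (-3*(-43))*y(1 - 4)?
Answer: 2709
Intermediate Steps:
y(r) = r*(-4 + r)
(-3*(-43))*y(1 - 4) = (-3*(-43))*((1 - 4)*(-4 + (1 - 4))) = 129*(-3*(-4 - 3)) = 129*(-3*(-7)) = 129*21 = 2709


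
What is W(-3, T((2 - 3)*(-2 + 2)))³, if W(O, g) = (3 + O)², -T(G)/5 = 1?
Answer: 0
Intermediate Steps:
T(G) = -5 (T(G) = -5*1 = -5)
W(-3, T((2 - 3)*(-2 + 2)))³ = ((3 - 3)²)³ = (0²)³ = 0³ = 0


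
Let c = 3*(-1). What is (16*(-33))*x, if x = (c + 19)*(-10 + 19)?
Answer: -76032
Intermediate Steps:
c = -3
x = 144 (x = (-3 + 19)*(-10 + 19) = 16*9 = 144)
(16*(-33))*x = (16*(-33))*144 = -528*144 = -76032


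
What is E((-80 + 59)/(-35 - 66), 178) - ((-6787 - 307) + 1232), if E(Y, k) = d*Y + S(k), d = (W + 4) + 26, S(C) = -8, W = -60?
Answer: 590624/101 ≈ 5847.8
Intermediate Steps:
d = -30 (d = (-60 + 4) + 26 = -56 + 26 = -30)
E(Y, k) = -8 - 30*Y (E(Y, k) = -30*Y - 8 = -8 - 30*Y)
E((-80 + 59)/(-35 - 66), 178) - ((-6787 - 307) + 1232) = (-8 - 30*(-80 + 59)/(-35 - 66)) - ((-6787 - 307) + 1232) = (-8 - (-630)/(-101)) - (-7094 + 1232) = (-8 - (-630)*(-1)/101) - 1*(-5862) = (-8 - 30*21/101) + 5862 = (-8 - 630/101) + 5862 = -1438/101 + 5862 = 590624/101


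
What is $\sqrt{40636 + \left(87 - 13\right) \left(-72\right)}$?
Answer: $2 \sqrt{8827} \approx 187.9$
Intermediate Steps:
$\sqrt{40636 + \left(87 - 13\right) \left(-72\right)} = \sqrt{40636 + 74 \left(-72\right)} = \sqrt{40636 - 5328} = \sqrt{35308} = 2 \sqrt{8827}$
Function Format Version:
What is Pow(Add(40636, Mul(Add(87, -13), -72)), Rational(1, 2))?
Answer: Mul(2, Pow(8827, Rational(1, 2))) ≈ 187.90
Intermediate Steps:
Pow(Add(40636, Mul(Add(87, -13), -72)), Rational(1, 2)) = Pow(Add(40636, Mul(74, -72)), Rational(1, 2)) = Pow(Add(40636, -5328), Rational(1, 2)) = Pow(35308, Rational(1, 2)) = Mul(2, Pow(8827, Rational(1, 2)))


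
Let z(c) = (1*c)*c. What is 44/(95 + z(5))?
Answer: 11/30 ≈ 0.36667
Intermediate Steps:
z(c) = c² (z(c) = c*c = c²)
44/(95 + z(5)) = 44/(95 + 5²) = 44/(95 + 25) = 44/120 = 44*(1/120) = 11/30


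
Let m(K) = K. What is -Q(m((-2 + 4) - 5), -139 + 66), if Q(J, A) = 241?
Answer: -241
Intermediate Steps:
-Q(m((-2 + 4) - 5), -139 + 66) = -1*241 = -241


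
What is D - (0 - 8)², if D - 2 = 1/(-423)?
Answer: -26227/423 ≈ -62.002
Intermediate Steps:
D = 845/423 (D = 2 + 1/(-423) = 2 - 1/423 = 845/423 ≈ 1.9976)
D - (0 - 8)² = 845/423 - (0 - 8)² = 845/423 - 1*(-8)² = 845/423 - 1*64 = 845/423 - 64 = -26227/423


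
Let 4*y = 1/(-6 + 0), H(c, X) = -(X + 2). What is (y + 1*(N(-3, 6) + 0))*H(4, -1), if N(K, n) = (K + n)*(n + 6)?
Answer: -863/24 ≈ -35.958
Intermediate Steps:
N(K, n) = (6 + n)*(K + n) (N(K, n) = (K + n)*(6 + n) = (6 + n)*(K + n))
H(c, X) = -2 - X (H(c, X) = -(2 + X) = -2 - X)
y = -1/24 (y = 1/(4*(-6 + 0)) = (1/4)/(-6) = (1/4)*(-1/6) = -1/24 ≈ -0.041667)
(y + 1*(N(-3, 6) + 0))*H(4, -1) = (-1/24 + 1*((6**2 + 6*(-3) + 6*6 - 3*6) + 0))*(-2 - 1*(-1)) = (-1/24 + 1*((36 - 18 + 36 - 18) + 0))*(-2 + 1) = (-1/24 + 1*(36 + 0))*(-1) = (-1/24 + 1*36)*(-1) = (-1/24 + 36)*(-1) = (863/24)*(-1) = -863/24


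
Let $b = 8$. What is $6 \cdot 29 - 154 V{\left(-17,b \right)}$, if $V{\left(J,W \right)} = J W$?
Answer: $21118$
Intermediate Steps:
$6 \cdot 29 - 154 V{\left(-17,b \right)} = 6 \cdot 29 - 154 \left(\left(-17\right) 8\right) = 174 - -20944 = 174 + 20944 = 21118$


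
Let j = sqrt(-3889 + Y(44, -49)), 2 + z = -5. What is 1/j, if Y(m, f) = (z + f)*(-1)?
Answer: -I*sqrt(3833)/3833 ≈ -0.016152*I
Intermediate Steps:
z = -7 (z = -2 - 5 = -7)
Y(m, f) = 7 - f (Y(m, f) = (-7 + f)*(-1) = 7 - f)
j = I*sqrt(3833) (j = sqrt(-3889 + (7 - 1*(-49))) = sqrt(-3889 + (7 + 49)) = sqrt(-3889 + 56) = sqrt(-3833) = I*sqrt(3833) ≈ 61.911*I)
1/j = 1/(I*sqrt(3833)) = -I*sqrt(3833)/3833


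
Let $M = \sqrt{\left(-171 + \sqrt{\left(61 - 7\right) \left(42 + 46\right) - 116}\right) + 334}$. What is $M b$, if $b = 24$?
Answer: $24 \sqrt{163 + 2 \sqrt{1159}} \approx 364.84$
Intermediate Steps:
$M = \sqrt{163 + 2 \sqrt{1159}}$ ($M = \sqrt{\left(-171 + \sqrt{54 \cdot 88 - 116}\right) + 334} = \sqrt{\left(-171 + \sqrt{4752 - 116}\right) + 334} = \sqrt{\left(-171 + \sqrt{4636}\right) + 334} = \sqrt{\left(-171 + 2 \sqrt{1159}\right) + 334} = \sqrt{163 + 2 \sqrt{1159}} \approx 15.202$)
$M b = \sqrt{163 + 2 \sqrt{1159}} \cdot 24 = 24 \sqrt{163 + 2 \sqrt{1159}}$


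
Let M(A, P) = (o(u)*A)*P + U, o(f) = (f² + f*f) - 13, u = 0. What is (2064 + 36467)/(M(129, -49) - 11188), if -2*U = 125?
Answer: 77062/141845 ≈ 0.54328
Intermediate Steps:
o(f) = -13 + 2*f² (o(f) = (f² + f²) - 13 = 2*f² - 13 = -13 + 2*f²)
U = -125/2 (U = -½*125 = -125/2 ≈ -62.500)
M(A, P) = -125/2 - 13*A*P (M(A, P) = ((-13 + 2*0²)*A)*P - 125/2 = ((-13 + 2*0)*A)*P - 125/2 = ((-13 + 0)*A)*P - 125/2 = (-13*A)*P - 125/2 = -13*A*P - 125/2 = -125/2 - 13*A*P)
(2064 + 36467)/(M(129, -49) - 11188) = (2064 + 36467)/((-125/2 - 13*129*(-49)) - 11188) = 38531/((-125/2 + 82173) - 11188) = 38531/(164221/2 - 11188) = 38531/(141845/2) = 38531*(2/141845) = 77062/141845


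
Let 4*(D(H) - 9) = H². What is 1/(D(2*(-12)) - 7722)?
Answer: -1/7569 ≈ -0.00013212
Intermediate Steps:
D(H) = 9 + H²/4
1/(D(2*(-12)) - 7722) = 1/((9 + (2*(-12))²/4) - 7722) = 1/((9 + (¼)*(-24)²) - 7722) = 1/((9 + (¼)*576) - 7722) = 1/((9 + 144) - 7722) = 1/(153 - 7722) = 1/(-7569) = -1/7569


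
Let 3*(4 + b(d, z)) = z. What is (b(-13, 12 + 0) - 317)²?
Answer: 100489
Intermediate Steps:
b(d, z) = -4 + z/3
(b(-13, 12 + 0) - 317)² = ((-4 + (12 + 0)/3) - 317)² = ((-4 + (⅓)*12) - 317)² = ((-4 + 4) - 317)² = (0 - 317)² = (-317)² = 100489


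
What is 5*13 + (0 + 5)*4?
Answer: 85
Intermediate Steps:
5*13 + (0 + 5)*4 = 65 + 5*4 = 65 + 20 = 85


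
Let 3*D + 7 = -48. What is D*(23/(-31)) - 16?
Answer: -223/93 ≈ -2.3979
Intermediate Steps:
D = -55/3 (D = -7/3 + (⅓)*(-48) = -7/3 - 16 = -55/3 ≈ -18.333)
D*(23/(-31)) - 16 = -1265/(3*(-31)) - 16 = -1265*(-1)/(3*31) - 16 = -55/3*(-23/31) - 16 = 1265/93 - 16 = -223/93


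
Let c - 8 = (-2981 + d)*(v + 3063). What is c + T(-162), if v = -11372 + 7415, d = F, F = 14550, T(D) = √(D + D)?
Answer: -10342678 + 18*I ≈ -1.0343e+7 + 18.0*I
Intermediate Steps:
T(D) = √2*√D (T(D) = √(2*D) = √2*√D)
d = 14550
v = -3957
c = -10342678 (c = 8 + (-2981 + 14550)*(-3957 + 3063) = 8 + 11569*(-894) = 8 - 10342686 = -10342678)
c + T(-162) = -10342678 + √2*√(-162) = -10342678 + √2*(9*I*√2) = -10342678 + 18*I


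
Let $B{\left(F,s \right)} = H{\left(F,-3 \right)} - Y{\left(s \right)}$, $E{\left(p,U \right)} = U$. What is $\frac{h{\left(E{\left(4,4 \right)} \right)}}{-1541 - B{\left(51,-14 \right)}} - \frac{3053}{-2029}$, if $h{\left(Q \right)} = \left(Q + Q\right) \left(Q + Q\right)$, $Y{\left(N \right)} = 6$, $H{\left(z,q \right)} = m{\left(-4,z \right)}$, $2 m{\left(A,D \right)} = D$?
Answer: $\frac{9268701}{6332509} \approx 1.4637$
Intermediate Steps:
$m{\left(A,D \right)} = \frac{D}{2}$
$H{\left(z,q \right)} = \frac{z}{2}$
$h{\left(Q \right)} = 4 Q^{2}$ ($h{\left(Q \right)} = 2 Q 2 Q = 4 Q^{2}$)
$B{\left(F,s \right)} = -6 + \frac{F}{2}$ ($B{\left(F,s \right)} = \frac{F}{2} - 6 = -6 + \frac{F}{2}$)
$\frac{h{\left(E{\left(4,4 \right)} \right)}}{-1541 - B{\left(51,-14 \right)}} - \frac{3053}{-2029} = \frac{4 \cdot 4^{2}}{-1541 - \left(-6 + \frac{1}{2} \cdot 51\right)} - \frac{3053}{-2029} = \frac{4 \cdot 16}{-1541 - \left(-6 + \frac{51}{2}\right)} - - \frac{3053}{2029} = \frac{64}{-1541 - \frac{39}{2}} + \frac{3053}{2029} = \frac{64}{- \frac{3121}{2}} + \frac{3053}{2029} = 64 \left(- \frac{2}{3121}\right) + \frac{3053}{2029} = - \frac{128}{3121} + \frac{3053}{2029} = \frac{9268701}{6332509}$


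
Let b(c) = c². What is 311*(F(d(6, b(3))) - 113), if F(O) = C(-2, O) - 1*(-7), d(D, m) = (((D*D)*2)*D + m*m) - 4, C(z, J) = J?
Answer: 125333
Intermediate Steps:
d(D, m) = -4 + m² + 2*D³ (d(D, m) = ((D²*2)*D + m²) - 4 = ((2*D²)*D + m²) - 4 = (2*D³ + m²) - 4 = (m² + 2*D³) - 4 = -4 + m² + 2*D³)
F(O) = 7 + O (F(O) = O - 1*(-7) = O + 7 = 7 + O)
311*(F(d(6, b(3))) - 113) = 311*((7 + (-4 + (3²)² + 2*6³)) - 113) = 311*((7 + (-4 + 9² + 2*216)) - 113) = 311*((7 + (-4 + 81 + 432)) - 113) = 311*((7 + 509) - 113) = 311*(516 - 113) = 311*403 = 125333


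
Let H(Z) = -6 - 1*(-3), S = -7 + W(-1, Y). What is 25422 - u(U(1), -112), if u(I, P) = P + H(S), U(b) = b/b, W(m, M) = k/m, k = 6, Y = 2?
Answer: 25537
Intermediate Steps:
W(m, M) = 6/m
U(b) = 1
S = -13 (S = -7 + 6/(-1) = -7 + 6*(-1) = -7 - 6 = -13)
H(Z) = -3 (H(Z) = -6 + 3 = -3)
u(I, P) = -3 + P (u(I, P) = P - 3 = -3 + P)
25422 - u(U(1), -112) = 25422 - (-3 - 112) = 25422 - 1*(-115) = 25422 + 115 = 25537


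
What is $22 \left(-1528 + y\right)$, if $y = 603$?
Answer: $-20350$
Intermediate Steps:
$22 \left(-1528 + y\right) = 22 \left(-1528 + 603\right) = 22 \left(-925\right) = -20350$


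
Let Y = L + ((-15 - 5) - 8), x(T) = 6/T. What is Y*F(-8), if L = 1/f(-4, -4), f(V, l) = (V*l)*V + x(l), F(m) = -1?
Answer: 3670/131 ≈ 28.015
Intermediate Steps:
f(V, l) = 6/l + l*V² (f(V, l) = (V*l)*V + 6/l = l*V² + 6/l = 6/l + l*V²)
L = -2/131 (L = 1/(6/(-4) - 4*(-4)²) = 1/(6*(-¼) - 4*16) = 1/(-3/2 - 64) = 1/(-131/2) = -2/131 ≈ -0.015267)
Y = -3670/131 (Y = -2/131 + ((-15 - 5) - 8) = -2/131 + (-20 - 8) = -2/131 - 28 = -3670/131 ≈ -28.015)
Y*F(-8) = -3670/131*(-1) = 3670/131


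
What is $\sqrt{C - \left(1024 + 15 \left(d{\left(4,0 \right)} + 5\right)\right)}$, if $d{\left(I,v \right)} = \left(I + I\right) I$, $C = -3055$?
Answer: $i \sqrt{4634} \approx 68.073 i$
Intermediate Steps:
$d{\left(I,v \right)} = 2 I^{2}$ ($d{\left(I,v \right)} = 2 I I = 2 I^{2}$)
$\sqrt{C - \left(1024 + 15 \left(d{\left(4,0 \right)} + 5\right)\right)} = \sqrt{-3055 - \left(1024 + 15 \left(2 \cdot 4^{2} + 5\right)\right)} = \sqrt{-3055 - \left(1024 + 15 \left(2 \cdot 16 + 5\right)\right)} = \sqrt{-3055 - \left(1024 + 15 \left(32 + 5\right)\right)} = \sqrt{-3055 + \left(\left(\left(-15\right) 37 - 1082\right) + 58\right)} = \sqrt{-3055 + \left(\left(-555 - 1082\right) + 58\right)} = \sqrt{-3055 + \left(-1637 + 58\right)} = \sqrt{-3055 - 1579} = \sqrt{-4634} = i \sqrt{4634}$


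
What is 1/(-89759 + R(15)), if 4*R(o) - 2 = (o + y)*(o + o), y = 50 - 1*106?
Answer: -1/90066 ≈ -1.1103e-5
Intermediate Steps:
y = -56 (y = 50 - 106 = -56)
R(o) = ½ + o*(-56 + o)/2 (R(o) = ½ + ((o - 56)*(o + o))/4 = ½ + ((-56 + o)*(2*o))/4 = ½ + (2*o*(-56 + o))/4 = ½ + o*(-56 + o)/2)
1/(-89759 + R(15)) = 1/(-89759 + (½ + (½)*15² - 28*15)) = 1/(-89759 + (½ + (½)*225 - 420)) = 1/(-89759 + (½ + 225/2 - 420)) = 1/(-89759 - 307) = 1/(-90066) = -1/90066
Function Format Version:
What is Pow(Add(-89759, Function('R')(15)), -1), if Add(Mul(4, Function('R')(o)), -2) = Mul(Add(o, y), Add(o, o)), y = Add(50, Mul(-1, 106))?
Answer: Rational(-1, 90066) ≈ -1.1103e-5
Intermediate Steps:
y = -56 (y = Add(50, -106) = -56)
Function('R')(o) = Add(Rational(1, 2), Mul(Rational(1, 2), o, Add(-56, o))) (Function('R')(o) = Add(Rational(1, 2), Mul(Rational(1, 4), Mul(Add(o, -56), Add(o, o)))) = Add(Rational(1, 2), Mul(Rational(1, 4), Mul(Add(-56, o), Mul(2, o)))) = Add(Rational(1, 2), Mul(Rational(1, 4), Mul(2, o, Add(-56, o)))) = Add(Rational(1, 2), Mul(Rational(1, 2), o, Add(-56, o))))
Pow(Add(-89759, Function('R')(15)), -1) = Pow(Add(-89759, Add(Rational(1, 2), Mul(Rational(1, 2), Pow(15, 2)), Mul(-28, 15))), -1) = Pow(Add(-89759, Add(Rational(1, 2), Mul(Rational(1, 2), 225), -420)), -1) = Pow(Add(-89759, Add(Rational(1, 2), Rational(225, 2), -420)), -1) = Pow(Add(-89759, -307), -1) = Pow(-90066, -1) = Rational(-1, 90066)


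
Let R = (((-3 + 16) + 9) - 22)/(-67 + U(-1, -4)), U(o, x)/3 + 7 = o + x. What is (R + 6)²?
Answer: 36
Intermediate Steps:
U(o, x) = -21 + 3*o + 3*x (U(o, x) = -21 + 3*(o + x) = -21 + (3*o + 3*x) = -21 + 3*o + 3*x)
R = 0 (R = (((-3 + 16) + 9) - 22)/(-67 + (-21 + 3*(-1) + 3*(-4))) = ((13 + 9) - 22)/(-67 + (-21 - 3 - 12)) = (22 - 22)/(-67 - 36) = 0/(-103) = 0*(-1/103) = 0)
(R + 6)² = (0 + 6)² = 6² = 36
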